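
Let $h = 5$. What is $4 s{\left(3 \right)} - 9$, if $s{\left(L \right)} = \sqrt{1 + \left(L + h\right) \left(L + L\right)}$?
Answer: $19$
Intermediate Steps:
$s{\left(L \right)} = \sqrt{1 + 2 L \left(5 + L\right)}$ ($s{\left(L \right)} = \sqrt{1 + \left(L + 5\right) \left(L + L\right)} = \sqrt{1 + \left(5 + L\right) 2 L} = \sqrt{1 + 2 L \left(5 + L\right)}$)
$4 s{\left(3 \right)} - 9 = 4 \sqrt{1 + 2 \cdot 3^{2} + 10 \cdot 3} - 9 = 4 \sqrt{1 + 2 \cdot 9 + 30} - 9 = 4 \sqrt{1 + 18 + 30} - 9 = 4 \sqrt{49} - 9 = 4 \cdot 7 - 9 = 28 - 9 = 19$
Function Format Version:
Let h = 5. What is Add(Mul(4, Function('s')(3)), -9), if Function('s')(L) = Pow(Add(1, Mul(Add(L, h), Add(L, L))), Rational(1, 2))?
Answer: 19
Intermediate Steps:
Function('s')(L) = Pow(Add(1, Mul(2, L, Add(5, L))), Rational(1, 2)) (Function('s')(L) = Pow(Add(1, Mul(Add(L, 5), Add(L, L))), Rational(1, 2)) = Pow(Add(1, Mul(Add(5, L), Mul(2, L))), Rational(1, 2)) = Pow(Add(1, Mul(2, L, Add(5, L))), Rational(1, 2)))
Add(Mul(4, Function('s')(3)), -9) = Add(Mul(4, Pow(Add(1, Mul(2, Pow(3, 2)), Mul(10, 3)), Rational(1, 2))), -9) = Add(Mul(4, Pow(Add(1, Mul(2, 9), 30), Rational(1, 2))), -9) = Add(Mul(4, Pow(Add(1, 18, 30), Rational(1, 2))), -9) = Add(Mul(4, Pow(49, Rational(1, 2))), -9) = Add(Mul(4, 7), -9) = Add(28, -9) = 19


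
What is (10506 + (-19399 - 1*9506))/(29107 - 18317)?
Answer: -18399/10790 ≈ -1.7052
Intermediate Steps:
(10506 + (-19399 - 1*9506))/(29107 - 18317) = (10506 + (-19399 - 9506))/10790 = (10506 - 28905)*(1/10790) = -18399*1/10790 = -18399/10790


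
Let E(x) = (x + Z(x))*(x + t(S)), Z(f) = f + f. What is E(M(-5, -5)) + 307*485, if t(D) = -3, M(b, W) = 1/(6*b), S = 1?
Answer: 44668591/300 ≈ 1.4890e+5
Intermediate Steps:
M(b, W) = 1/(6*b)
Z(f) = 2*f
E(x) = 3*x*(-3 + x) (E(x) = (x + 2*x)*(x - 3) = (3*x)*(-3 + x) = 3*x*(-3 + x))
E(M(-5, -5)) + 307*485 = 3*((⅙)/(-5))*(-3 + (⅙)/(-5)) + 307*485 = 3*((⅙)*(-⅕))*(-3 + (⅙)*(-⅕)) + 148895 = 3*(-1/30)*(-3 - 1/30) + 148895 = 3*(-1/30)*(-91/30) + 148895 = 91/300 + 148895 = 44668591/300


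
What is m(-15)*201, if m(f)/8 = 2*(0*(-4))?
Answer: 0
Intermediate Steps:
m(f) = 0 (m(f) = 8*(2*(0*(-4))) = 8*(2*0) = 8*0 = 0)
m(-15)*201 = 0*201 = 0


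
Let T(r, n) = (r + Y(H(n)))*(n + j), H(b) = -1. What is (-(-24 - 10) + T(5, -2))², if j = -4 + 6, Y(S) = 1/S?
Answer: 1156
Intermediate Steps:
j = 2
T(r, n) = (-1 + r)*(2 + n) (T(r, n) = (r + 1/(-1))*(n + 2) = (r - 1)*(2 + n) = (-1 + r)*(2 + n))
(-(-24 - 10) + T(5, -2))² = (-(-24 - 10) + (-2 - 1*(-2) + 2*5 - 2*5))² = (-1*(-34) + (-2 + 2 + 10 - 10))² = (34 + 0)² = 34² = 1156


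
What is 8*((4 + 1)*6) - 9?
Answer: 231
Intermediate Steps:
8*((4 + 1)*6) - 9 = 8*(5*6) - 9 = 8*30 - 9 = 240 - 9 = 231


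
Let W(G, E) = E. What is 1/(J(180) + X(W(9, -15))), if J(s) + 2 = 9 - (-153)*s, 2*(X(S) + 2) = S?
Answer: 2/55075 ≈ 3.6314e-5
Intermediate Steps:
X(S) = -2 + S/2
J(s) = 7 + 153*s (J(s) = -2 + (9 - (-153)*s) = -2 + (9 + 153*s) = 7 + 153*s)
1/(J(180) + X(W(9, -15))) = 1/((7 + 153*180) + (-2 + (1/2)*(-15))) = 1/((7 + 27540) + (-2 - 15/2)) = 1/(27547 - 19/2) = 1/(55075/2) = 2/55075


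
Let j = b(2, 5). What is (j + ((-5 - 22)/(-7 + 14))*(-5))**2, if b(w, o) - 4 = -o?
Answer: 16384/49 ≈ 334.37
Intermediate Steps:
b(w, o) = 4 - o
j = -1 (j = 4 - 1*5 = 4 - 5 = -1)
(j + ((-5 - 22)/(-7 + 14))*(-5))**2 = (-1 + ((-5 - 22)/(-7 + 14))*(-5))**2 = (-1 - 27/7*(-5))**2 = (-1 + 135/7)**2 = (128/7)**2 = 16384/49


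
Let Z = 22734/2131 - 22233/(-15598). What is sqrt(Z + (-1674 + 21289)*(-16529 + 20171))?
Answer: 9*sqrt(974424152437356922510)/33239338 ≈ 8452.1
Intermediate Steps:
Z = 401983455/33239338 (Z = 22734*(1/2131) - 22233*(-1/15598) = 22734/2131 + 22233/15598 = 401983455/33239338 ≈ 12.094)
sqrt(Z + (-1674 + 21289)*(-16529 + 20171)) = sqrt(401983455/33239338 + (-1674 + 21289)*(-16529 + 20171)) = sqrt(401983455/33239338 + 19615*3642) = sqrt(401983455/33239338 + 71437830) = sqrt(2374546579339995/33239338) = 9*sqrt(974424152437356922510)/33239338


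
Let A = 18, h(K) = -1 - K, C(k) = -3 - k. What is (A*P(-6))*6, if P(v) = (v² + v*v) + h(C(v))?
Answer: 7344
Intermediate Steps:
P(v) = 2 + v + 2*v² (P(v) = (v² + v*v) + (-1 - (-3 - v)) = (v² + v²) + (-1 + (3 + v)) = 2*v² + (2 + v) = 2 + v + 2*v²)
(A*P(-6))*6 = (18*(2 - 6 + 2*(-6)²))*6 = (18*(2 - 6 + 2*36))*6 = (18*(2 - 6 + 72))*6 = (18*68)*6 = 1224*6 = 7344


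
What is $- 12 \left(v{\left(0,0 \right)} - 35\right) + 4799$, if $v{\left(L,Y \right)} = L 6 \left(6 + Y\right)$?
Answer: $5219$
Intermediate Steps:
$v{\left(L,Y \right)} = 6 L \left(6 + Y\right)$
$- 12 \left(v{\left(0,0 \right)} - 35\right) + 4799 = - 12 \left(6 \cdot 0 \left(6 + 0\right) - 35\right) + 4799 = - 12 \left(6 \cdot 0 \cdot 6 - 35\right) + 4799 = - 12 \left(0 - 35\right) + 4799 = \left(-12\right) \left(-35\right) + 4799 = 420 + 4799 = 5219$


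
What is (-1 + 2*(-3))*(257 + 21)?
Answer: -1946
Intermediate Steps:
(-1 + 2*(-3))*(257 + 21) = (-1 - 6)*278 = -7*278 = -1946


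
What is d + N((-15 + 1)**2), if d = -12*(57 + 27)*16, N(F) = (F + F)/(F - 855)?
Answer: -10628744/659 ≈ -16129.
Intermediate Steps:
N(F) = 2*F/(-855 + F) (N(F) = (2*F)/(-855 + F) = 2*F/(-855 + F))
d = -16128 (d = -12*84*16 = -1008*16 = -16128)
d + N((-15 + 1)**2) = -16128 + 2*(-15 + 1)**2/(-855 + (-15 + 1)**2) = -16128 + 2*(-14)**2/(-855 + (-14)**2) = -16128 + 2*196/(-855 + 196) = -16128 + 2*196/(-659) = -16128 + 2*196*(-1/659) = -16128 - 392/659 = -10628744/659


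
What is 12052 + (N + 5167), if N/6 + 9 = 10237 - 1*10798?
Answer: 13799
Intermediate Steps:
N = -3420 (N = -54 + 6*(10237 - 1*10798) = -54 + 6*(10237 - 10798) = -54 + 6*(-561) = -54 - 3366 = -3420)
12052 + (N + 5167) = 12052 + (-3420 + 5167) = 12052 + 1747 = 13799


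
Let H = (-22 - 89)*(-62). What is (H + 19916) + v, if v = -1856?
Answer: 24942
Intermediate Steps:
H = 6882 (H = -111*(-62) = 6882)
(H + 19916) + v = (6882 + 19916) - 1856 = 26798 - 1856 = 24942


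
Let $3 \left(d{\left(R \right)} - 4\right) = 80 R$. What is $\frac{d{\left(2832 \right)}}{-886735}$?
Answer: $- \frac{75524}{886735} \approx -0.085171$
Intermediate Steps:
$d{\left(R \right)} = 4 + \frac{80 R}{3}$
$\frac{d{\left(2832 \right)}}{-886735} = \frac{4 + \frac{80}{3} \cdot 2832}{-886735} = \left(4 + 75520\right) \left(- \frac{1}{886735}\right) = 75524 \left(- \frac{1}{886735}\right) = - \frac{75524}{886735}$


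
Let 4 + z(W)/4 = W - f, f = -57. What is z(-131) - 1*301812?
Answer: -302124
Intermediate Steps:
z(W) = 212 + 4*W (z(W) = -16 + 4*(W - 1*(-57)) = -16 + 4*(W + 57) = -16 + 4*(57 + W) = -16 + (228 + 4*W) = 212 + 4*W)
z(-131) - 1*301812 = (212 + 4*(-131)) - 1*301812 = (212 - 524) - 301812 = -312 - 301812 = -302124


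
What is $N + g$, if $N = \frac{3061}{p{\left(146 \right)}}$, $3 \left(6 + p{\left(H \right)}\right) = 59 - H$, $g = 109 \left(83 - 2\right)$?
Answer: $\frac{305954}{35} \approx 8741.5$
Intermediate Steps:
$g = 8829$ ($g = 109 \cdot 81 = 8829$)
$p{\left(H \right)} = \frac{41}{3} - \frac{H}{3}$ ($p{\left(H \right)} = -6 + \frac{59 - H}{3} = -6 - \left(- \frac{59}{3} + \frac{H}{3}\right) = \frac{41}{3} - \frac{H}{3}$)
$N = - \frac{3061}{35}$ ($N = \frac{3061}{\frac{41}{3} - \frac{146}{3}} = \frac{3061}{-35} = 3061 \left(- \frac{1}{35}\right) = - \frac{3061}{35} \approx -87.457$)
$N + g = - \frac{3061}{35} + 8829 = \frac{305954}{35}$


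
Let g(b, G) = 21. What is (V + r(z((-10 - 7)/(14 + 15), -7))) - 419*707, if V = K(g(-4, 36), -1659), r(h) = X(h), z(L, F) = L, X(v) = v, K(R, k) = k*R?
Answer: -9601105/29 ≈ -3.3107e+5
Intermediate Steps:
K(R, k) = R*k
r(h) = h
V = -34839 (V = 21*(-1659) = -34839)
(V + r(z((-10 - 7)/(14 + 15), -7))) - 419*707 = (-34839 + (-10 - 7)/(14 + 15)) - 419*707 = (-34839 - 17/29) - 296233 = -1010348/29 - 296233 = -9601105/29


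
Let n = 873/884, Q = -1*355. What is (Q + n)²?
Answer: 97935824809/781456 ≈ 1.2532e+5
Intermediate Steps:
Q = -355
n = 873/884 (n = 873*(1/884) = 873/884 ≈ 0.98756)
(Q + n)² = (-355 + 873/884)² = (-312947/884)² = 97935824809/781456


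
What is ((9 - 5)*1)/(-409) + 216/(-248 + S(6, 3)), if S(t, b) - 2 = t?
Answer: -3721/4090 ≈ -0.90978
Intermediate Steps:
S(t, b) = 2 + t
((9 - 5)*1)/(-409) + 216/(-248 + S(6, 3)) = ((9 - 5)*1)/(-409) + 216/(-248 + (2 + 6)) = (4*1)*(-1/409) + 216/(-248 + 8) = 4*(-1/409) + 216/(-240) = -4/409 + 216*(-1/240) = -4/409 - 9/10 = -3721/4090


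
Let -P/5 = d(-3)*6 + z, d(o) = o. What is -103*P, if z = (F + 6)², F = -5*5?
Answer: 176645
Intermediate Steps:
F = -25
z = 361 (z = (-25 + 6)² = (-19)² = 361)
P = -1715 (P = -5*(-3*6 + 361) = -5*(-18 + 361) = -5*343 = -1715)
-103*P = -103*(-1715) = 176645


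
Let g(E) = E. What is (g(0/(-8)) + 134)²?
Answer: 17956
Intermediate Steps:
(g(0/(-8)) + 134)² = (0/(-8) + 134)² = (0*(-⅛) + 134)² = (0 + 134)² = 134² = 17956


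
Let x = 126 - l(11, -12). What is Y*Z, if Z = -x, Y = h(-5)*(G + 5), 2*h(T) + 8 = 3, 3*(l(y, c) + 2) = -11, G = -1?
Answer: 3950/3 ≈ 1316.7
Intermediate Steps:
l(y, c) = -17/3 (l(y, c) = -2 + (1/3)*(-11) = -2 - 11/3 = -17/3)
h(T) = -5/2 (h(T) = -4 + (1/2)*3 = -4 + 3/2 = -5/2)
x = 395/3 (x = 126 - 1*(-17/3) = 126 + 17/3 = 395/3 ≈ 131.67)
Y = -10 (Y = -5*(-1 + 5)/2 = -5/2*4 = -10)
Z = -395/3 (Z = -1*395/3 = -395/3 ≈ -131.67)
Y*Z = -10*(-395/3) = 3950/3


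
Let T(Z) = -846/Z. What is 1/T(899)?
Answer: -899/846 ≈ -1.0626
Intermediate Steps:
1/T(899) = 1/(-846/899) = -899/846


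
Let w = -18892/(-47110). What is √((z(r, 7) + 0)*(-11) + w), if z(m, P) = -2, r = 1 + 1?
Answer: 2*√3107234270/23555 ≈ 4.7330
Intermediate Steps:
r = 2
w = 9446/23555 (w = -18892*(-1/47110) = 9446/23555 ≈ 0.40102)
√((z(r, 7) + 0)*(-11) + w) = √((-2 + 0)*(-11) + 9446/23555) = √(-2*(-11) + 9446/23555) = √(22 + 9446/23555) = √(527656/23555) = 2*√3107234270/23555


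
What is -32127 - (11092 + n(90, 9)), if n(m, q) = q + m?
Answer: -43318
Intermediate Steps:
n(m, q) = m + q
-32127 - (11092 + n(90, 9)) = -32127 - (11092 + (90 + 9)) = -32127 - (11092 + 99) = -32127 - 1*11191 = -32127 - 11191 = -43318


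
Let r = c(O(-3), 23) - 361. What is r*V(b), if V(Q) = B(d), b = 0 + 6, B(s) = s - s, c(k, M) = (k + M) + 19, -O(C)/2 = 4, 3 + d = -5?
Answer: 0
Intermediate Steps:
d = -8 (d = -3 - 5 = -8)
O(C) = -8 (O(C) = -2*4 = -8)
c(k, M) = 19 + M + k (c(k, M) = (M + k) + 19 = 19 + M + k)
B(s) = 0
b = 6
V(Q) = 0
r = -327 (r = (19 + 23 - 8) - 361 = 34 - 361 = -327)
r*V(b) = -327*0 = 0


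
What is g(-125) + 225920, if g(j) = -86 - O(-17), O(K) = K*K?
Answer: 225545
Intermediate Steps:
O(K) = K²
g(j) = -375 (g(j) = -86 - 1*(-17)² = -86 - 1*289 = -86 - 289 = -375)
g(-125) + 225920 = -375 + 225920 = 225545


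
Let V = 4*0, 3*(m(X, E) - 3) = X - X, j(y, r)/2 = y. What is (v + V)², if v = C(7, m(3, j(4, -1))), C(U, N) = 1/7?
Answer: 1/49 ≈ 0.020408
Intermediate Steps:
j(y, r) = 2*y
m(X, E) = 3 (m(X, E) = 3 + (X - X)/3 = 3 + (⅓)*0 = 3 + 0 = 3)
C(U, N) = ⅐
v = ⅐ ≈ 0.14286
V = 0
(v + V)² = (⅐ + 0)² = (⅐)² = 1/49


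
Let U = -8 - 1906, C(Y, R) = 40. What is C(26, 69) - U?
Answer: 1954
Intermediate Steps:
U = -1914
C(26, 69) - U = 40 - 1*(-1914) = 40 + 1914 = 1954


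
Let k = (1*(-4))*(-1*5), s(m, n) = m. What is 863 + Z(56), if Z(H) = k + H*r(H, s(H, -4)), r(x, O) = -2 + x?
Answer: 3907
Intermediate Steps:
k = 20 (k = -4*(-5) = 20)
Z(H) = 20 + H*(-2 + H)
863 + Z(56) = 863 + (20 + 56*(-2 + 56)) = 863 + (20 + 56*54) = 863 + (20 + 3024) = 863 + 3044 = 3907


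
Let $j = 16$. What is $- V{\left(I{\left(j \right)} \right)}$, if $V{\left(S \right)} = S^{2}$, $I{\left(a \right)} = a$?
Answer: $-256$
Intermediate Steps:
$- V{\left(I{\left(j \right)} \right)} = - 16^{2} = \left(-1\right) 256 = -256$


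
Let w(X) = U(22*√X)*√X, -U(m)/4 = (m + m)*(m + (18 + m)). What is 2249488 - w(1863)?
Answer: 8151472 + 129843648*√23 ≈ 6.3086e+8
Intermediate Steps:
U(m) = -8*m*(18 + 2*m) (U(m) = -4*(m + m)*(m + (18 + m)) = -4*2*m*(18 + 2*m) = -8*m*(18 + 2*m))
w(X) = -352*X*(9 + 22*√X) (w(X) = (-16*22*√X*(9 + 22*√X))*√X = (-352*√X*(9 + 22*√X))*√X = -352*X*(9 + 22*√X))
2249488 - w(1863) = 2249488 - (-129843648*√23 - 3168*1863) = 2249488 - (-129843648*√23 - 5901984) = 2249488 - (-5901984 - 129843648*√23) = 2249488 + (5901984 + 129843648*√23) = 8151472 + 129843648*√23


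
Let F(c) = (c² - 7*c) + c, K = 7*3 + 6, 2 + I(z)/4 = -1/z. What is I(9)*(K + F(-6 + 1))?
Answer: -6232/9 ≈ -692.44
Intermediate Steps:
I(z) = -8 - 4/z (I(z) = -8 + 4*(-1/z) = -8 - 4/z)
K = 27 (K = 21 + 6 = 27)
F(c) = c² - 6*c
I(9)*(K + F(-6 + 1)) = (-8 - 4/9)*(27 + (-6 + 1)*(-6 + (-6 + 1))) = (-8 - 4*⅑)*(27 - 5*(-6 - 5)) = (-8 - 4/9)*(27 - 5*(-11)) = -76*(27 + 55)/9 = -76/9*82 = -6232/9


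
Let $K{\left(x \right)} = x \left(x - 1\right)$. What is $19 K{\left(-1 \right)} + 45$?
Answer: $83$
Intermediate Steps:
$K{\left(x \right)} = x \left(-1 + x\right)$
$19 K{\left(-1 \right)} + 45 = 19 \left(- (-1 - 1)\right) + 45 = 19 \left(\left(-1\right) \left(-2\right)\right) + 45 = 19 \cdot 2 + 45 = 38 + 45 = 83$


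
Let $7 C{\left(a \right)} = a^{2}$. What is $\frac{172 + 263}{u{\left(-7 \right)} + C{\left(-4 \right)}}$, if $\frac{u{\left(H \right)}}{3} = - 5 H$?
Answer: $\frac{3045}{751} \approx 4.0546$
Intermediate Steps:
$u{\left(H \right)} = - 15 H$ ($u{\left(H \right)} = 3 \left(- 5 H\right) = - 15 H$)
$C{\left(a \right)} = \frac{a^{2}}{7}$
$\frac{172 + 263}{u{\left(-7 \right)} + C{\left(-4 \right)}} = \frac{172 + 263}{\left(-15\right) \left(-7\right) + \frac{\left(-4\right)^{2}}{7}} = \frac{435}{105 + \frac{1}{7} \cdot 16} = \frac{435}{105 + \frac{16}{7}} = \frac{435}{\frac{751}{7}} = 435 \cdot \frac{7}{751} = \frac{3045}{751}$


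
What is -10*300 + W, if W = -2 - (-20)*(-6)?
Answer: -3122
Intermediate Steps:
W = -122 (W = -2 - 10*12 = -2 - 120 = -122)
-10*300 + W = -10*300 - 122 = -3000 - 122 = -3122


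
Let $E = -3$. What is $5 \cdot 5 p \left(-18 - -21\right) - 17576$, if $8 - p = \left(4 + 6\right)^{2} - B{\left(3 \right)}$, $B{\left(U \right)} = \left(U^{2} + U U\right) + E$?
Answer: $-23351$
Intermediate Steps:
$B{\left(U \right)} = -3 + 2 U^{2}$ ($B{\left(U \right)} = \left(U^{2} + U U\right) - 3 = \left(U^{2} + U^{2}\right) - 3 = 2 U^{2} - 3 = -3 + 2 U^{2}$)
$p = -77$ ($p = 8 - \left(\left(4 + 6\right)^{2} - \left(-3 + 2 \cdot 3^{2}\right)\right) = 8 - \left(10^{2} - \left(-3 + 2 \cdot 9\right)\right) = 8 - \left(100 - \left(-3 + 18\right)\right) = 8 - \left(100 - 15\right) = 8 - 85 = -77$)
$5 \cdot 5 p \left(-18 - -21\right) - 17576 = 5 \cdot 5 \left(-77\right) \left(-18 - -21\right) - 17576 = 25 \left(-77\right) \left(-18 + 21\right) - 17576 = \left(-1925\right) 3 - 17576 = -5775 - 17576 = -23351$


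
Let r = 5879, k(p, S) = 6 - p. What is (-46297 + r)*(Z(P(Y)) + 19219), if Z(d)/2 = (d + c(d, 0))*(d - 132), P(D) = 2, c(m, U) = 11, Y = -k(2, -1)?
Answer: -640180702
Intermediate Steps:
Y = -4 (Y = -(6 - 1*2) = -(6 - 2) = -1*4 = -4)
Z(d) = 2*(-132 + d)*(11 + d) (Z(d) = 2*((d + 11)*(d - 132)) = 2*((11 + d)*(-132 + d)) = 2*((-132 + d)*(11 + d)) = 2*(-132 + d)*(11 + d))
(-46297 + r)*(Z(P(Y)) + 19219) = (-46297 + 5879)*((-2904 - 242*2 + 2*2²) + 19219) = -40418*((-2904 - 484 + 2*4) + 19219) = -40418*((-2904 - 484 + 8) + 19219) = -40418*(-3380 + 19219) = -40418*15839 = -640180702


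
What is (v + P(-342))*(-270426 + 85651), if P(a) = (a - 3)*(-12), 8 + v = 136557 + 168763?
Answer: -57178993300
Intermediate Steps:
v = 305312 (v = -8 + (136557 + 168763) = -8 + 305320 = 305312)
P(a) = 36 - 12*a (P(a) = (-3 + a)*(-12) = 36 - 12*a)
(v + P(-342))*(-270426 + 85651) = (305312 + (36 - 12*(-342)))*(-270426 + 85651) = (305312 + (36 + 4104))*(-184775) = (305312 + 4140)*(-184775) = 309452*(-184775) = -57178993300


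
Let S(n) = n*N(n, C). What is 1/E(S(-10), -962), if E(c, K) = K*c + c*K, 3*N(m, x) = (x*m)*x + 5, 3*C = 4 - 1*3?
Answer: 27/673400 ≈ 4.0095e-5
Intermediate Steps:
C = ⅓ (C = (4 - 1*3)/3 = (4 - 3)/3 = (⅓)*1 = ⅓ ≈ 0.33333)
N(m, x) = 5/3 + m*x²/3 (N(m, x) = ((x*m)*x + 5)/3 = ((m*x)*x + 5)/3 = (m*x² + 5)/3 = (5 + m*x²)/3 = 5/3 + m*x²/3)
S(n) = n*(5/3 + n/27) (S(n) = n*(5/3 + n*(⅓)²/3) = n*(5/3 + (⅓)*n*(⅑)) = n*(5/3 + n/27))
E(c, K) = 2*K*c (E(c, K) = K*c + K*c = 2*K*c)
1/E(S(-10), -962) = 1/(2*(-962)*((1/27)*(-10)*(45 - 10))) = 1/(2*(-962)*((1/27)*(-10)*35)) = 1/(2*(-962)*(-350/27)) = 1/(673400/27) = 27/673400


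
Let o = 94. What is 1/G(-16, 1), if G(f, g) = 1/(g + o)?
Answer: 95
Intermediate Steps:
G(f, g) = 1/(94 + g) (G(f, g) = 1/(g + 94) = 1/(94 + g))
1/G(-16, 1) = 1/(1/(94 + 1)) = 1/(1/95) = 95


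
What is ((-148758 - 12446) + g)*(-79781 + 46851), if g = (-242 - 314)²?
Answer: -4871400760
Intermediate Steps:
g = 309136 (g = (-556)² = 309136)
((-148758 - 12446) + g)*(-79781 + 46851) = ((-148758 - 12446) + 309136)*(-79781 + 46851) = (-161204 + 309136)*(-32930) = 147932*(-32930) = -4871400760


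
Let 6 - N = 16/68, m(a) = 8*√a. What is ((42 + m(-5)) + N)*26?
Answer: 21112/17 + 208*I*√5 ≈ 1241.9 + 465.1*I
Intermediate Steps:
N = 98/17 (N = 6 - 16/68 = 6 - 1*4/17 = 6 - 4/17 = 98/17 ≈ 5.7647)
((42 + m(-5)) + N)*26 = ((42 + 8*√(-5)) + 98/17)*26 = ((42 + 8*(I*√5)) + 98/17)*26 = ((42 + 8*I*√5) + 98/17)*26 = (812/17 + 8*I*√5)*26 = 21112/17 + 208*I*√5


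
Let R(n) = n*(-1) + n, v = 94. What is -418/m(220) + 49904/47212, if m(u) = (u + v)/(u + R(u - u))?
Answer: -540743208/1853071 ≈ -291.81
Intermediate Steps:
R(n) = 0 (R(n) = -n + n = 0)
m(u) = (94 + u)/u (m(u) = (u + 94)/(u + 0) = (94 + u)/u)
-418/m(220) + 49904/47212 = -418*220/(94 + 220) + 49904/47212 = -418/((1/220)*314) + 49904*(1/47212) = -418/157/110 + 12476/11803 = -418*110/157 + 12476/11803 = -45980/157 + 12476/11803 = -540743208/1853071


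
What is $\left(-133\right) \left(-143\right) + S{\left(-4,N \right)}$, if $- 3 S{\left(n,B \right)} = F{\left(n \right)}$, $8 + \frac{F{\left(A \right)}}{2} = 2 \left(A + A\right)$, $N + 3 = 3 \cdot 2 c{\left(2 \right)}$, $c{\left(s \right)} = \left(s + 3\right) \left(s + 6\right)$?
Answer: $19035$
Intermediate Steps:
$c{\left(s \right)} = \left(3 + s\right) \left(6 + s\right)$
$N = 237$ ($N = -3 + 3 \cdot 2 \left(18 + 2^{2} + 9 \cdot 2\right) = -3 + 6 \left(18 + 4 + 18\right) = -3 + 6 \cdot 40 = -3 + 240 = 237$)
$F{\left(A \right)} = -16 + 8 A$ ($F{\left(A \right)} = -16 + 2 \cdot 2 \left(A + A\right) = -16 + 2 \cdot 2 \cdot 2 A = -16 + 2 \cdot 4 A = -16 + 8 A$)
$S{\left(n,B \right)} = \frac{16}{3} - \frac{8 n}{3}$ ($S{\left(n,B \right)} = - \frac{-16 + 8 n}{3} = \frac{16}{3} - \frac{8 n}{3}$)
$\left(-133\right) \left(-143\right) + S{\left(-4,N \right)} = \left(-133\right) \left(-143\right) + \left(\frac{16}{3} - - \frac{32}{3}\right) = 19019 + \left(\frac{16}{3} + \frac{32}{3}\right) = 19019 + 16 = 19035$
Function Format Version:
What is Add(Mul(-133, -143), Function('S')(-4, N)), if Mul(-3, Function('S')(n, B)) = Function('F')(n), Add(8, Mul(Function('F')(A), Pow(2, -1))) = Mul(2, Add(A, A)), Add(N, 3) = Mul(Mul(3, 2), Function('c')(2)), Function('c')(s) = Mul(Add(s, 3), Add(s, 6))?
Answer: 19035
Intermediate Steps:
Function('c')(s) = Mul(Add(3, s), Add(6, s))
N = 237 (N = Add(-3, Mul(Mul(3, 2), Add(18, Pow(2, 2), Mul(9, 2)))) = Add(-3, Mul(6, Add(18, 4, 18))) = Add(-3, Mul(6, 40)) = Add(-3, 240) = 237)
Function('F')(A) = Add(-16, Mul(8, A)) (Function('F')(A) = Add(-16, Mul(2, Mul(2, Add(A, A)))) = Add(-16, Mul(2, Mul(2, Mul(2, A)))) = Add(-16, Mul(2, Mul(4, A))) = Add(-16, Mul(8, A)))
Function('S')(n, B) = Add(Rational(16, 3), Mul(Rational(-8, 3), n)) (Function('S')(n, B) = Mul(Rational(-1, 3), Add(-16, Mul(8, n))) = Add(Rational(16, 3), Mul(Rational(-8, 3), n)))
Add(Mul(-133, -143), Function('S')(-4, N)) = Add(Mul(-133, -143), Add(Rational(16, 3), Mul(Rational(-8, 3), -4))) = Add(19019, Add(Rational(16, 3), Rational(32, 3))) = Add(19019, 16) = 19035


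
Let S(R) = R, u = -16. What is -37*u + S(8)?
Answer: 600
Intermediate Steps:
-37*u + S(8) = -37*(-16) + 8 = 592 + 8 = 600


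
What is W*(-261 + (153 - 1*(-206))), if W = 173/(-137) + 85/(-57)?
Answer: -2107588/7809 ≈ -269.89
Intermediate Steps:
W = -21506/7809 (W = 173*(-1/137) + 85*(-1/57) = -173/137 - 85/57 = -21506/7809 ≈ -2.7540)
W*(-261 + (153 - 1*(-206))) = -21506*(-261 + (153 - 1*(-206)))/7809 = -21506*(-261 + (153 + 206))/7809 = -21506*(-261 + 359)/7809 = -21506/7809*98 = -2107588/7809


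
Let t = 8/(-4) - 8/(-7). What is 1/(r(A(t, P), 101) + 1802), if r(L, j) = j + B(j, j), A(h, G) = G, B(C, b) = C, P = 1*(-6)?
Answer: 1/2004 ≈ 0.00049900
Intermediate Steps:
P = -6
t = -6/7 (t = 8*(-¼) - 8*(-⅐) = -2 + 8/7 = -6/7 ≈ -0.85714)
r(L, j) = 2*j (r(L, j) = j + j = 2*j)
1/(r(A(t, P), 101) + 1802) = 1/(2*101 + 1802) = 1/(202 + 1802) = 1/2004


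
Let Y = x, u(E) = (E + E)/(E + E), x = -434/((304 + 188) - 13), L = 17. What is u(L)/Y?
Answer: -479/434 ≈ -1.1037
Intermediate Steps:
x = -434/479 (x = -434/(492 - 13) = -434/479 ≈ -0.90605)
u(E) = 1 (u(E) = (2*E)/((2*E)) = (2*E)*(1/(2*E)) = 1)
Y = -434/479 ≈ -0.90605
u(L)/Y = 1/(-434/479) = 1*(-479/434) = -479/434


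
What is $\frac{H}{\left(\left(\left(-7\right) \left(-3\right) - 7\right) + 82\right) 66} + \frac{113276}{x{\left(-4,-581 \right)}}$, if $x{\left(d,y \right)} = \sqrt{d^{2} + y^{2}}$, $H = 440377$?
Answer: $\frac{440377}{6336} + \frac{113276 \sqrt{337577}}{337577} \approx 264.47$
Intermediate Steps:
$\frac{H}{\left(\left(\left(-7\right) \left(-3\right) - 7\right) + 82\right) 66} + \frac{113276}{x{\left(-4,-581 \right)}} = \frac{440377}{\left(\left(\left(-7\right) \left(-3\right) - 7\right) + 82\right) 66} + \frac{113276}{\sqrt{\left(-4\right)^{2} + \left(-581\right)^{2}}} = \frac{440377}{\left(\left(21 - 7\right) + 82\right) 66} + \frac{113276}{\sqrt{16 + 337561}} = \frac{440377}{\left(14 + 82\right) 66} + \frac{113276}{\sqrt{337577}} = \frac{440377}{96 \cdot 66} + 113276 \frac{\sqrt{337577}}{337577} = \frac{440377}{6336} + \frac{113276 \sqrt{337577}}{337577}$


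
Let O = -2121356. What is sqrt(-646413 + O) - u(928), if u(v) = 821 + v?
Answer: -1749 + I*sqrt(2767769) ≈ -1749.0 + 1663.7*I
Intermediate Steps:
sqrt(-646413 + O) - u(928) = sqrt(-646413 - 2121356) - (821 + 928) = sqrt(-2767769) - 1*1749 = I*sqrt(2767769) - 1749 = -1749 + I*sqrt(2767769)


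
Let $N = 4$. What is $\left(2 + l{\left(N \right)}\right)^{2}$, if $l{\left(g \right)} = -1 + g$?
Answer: $25$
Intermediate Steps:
$\left(2 + l{\left(N \right)}\right)^{2} = \left(2 + \left(-1 + 4\right)\right)^{2} = \left(2 + 3\right)^{2} = 5^{2} = 25$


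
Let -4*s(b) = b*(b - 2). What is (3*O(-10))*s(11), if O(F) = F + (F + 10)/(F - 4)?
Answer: 1485/2 ≈ 742.50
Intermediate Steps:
s(b) = -b*(-2 + b)/4 (s(b) = -b*(b - 2)/4 = -b*(-2 + b)/4)
O(F) = F + (10 + F)/(-4 + F)
(3*O(-10))*s(11) = (3*((10 + (-10)**2 - 3*(-10))/(-4 - 10)))*((1/4)*11*(2 - 1*11)) = (3*((10 + 100 + 30)/(-14)))*((1/4)*11*(2 - 11)) = (3*(-1/14*140))*((1/4)*11*(-9)) = (3*(-10))*(-99/4) = -30*(-99/4) = 1485/2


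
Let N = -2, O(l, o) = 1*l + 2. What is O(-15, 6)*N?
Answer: 26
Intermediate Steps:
O(l, o) = 2 + l (O(l, o) = l + 2 = 2 + l)
O(-15, 6)*N = (2 - 15)*(-2) = -13*(-2) = 26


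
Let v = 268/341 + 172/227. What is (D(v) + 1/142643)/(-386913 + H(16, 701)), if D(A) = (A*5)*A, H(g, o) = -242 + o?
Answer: -10182849097676609/330300129026327937378 ≈ -3.0829e-5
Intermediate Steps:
v = 119488/77407 (v = 268*(1/341) + 172*(1/227) = 268/341 + 172/227 = 119488/77407 ≈ 1.5436)
D(A) = 5*A² (D(A) = (5*A)*A = 5*A²)
(D(v) + 1/142643)/(-386913 + H(16, 701)) = (5*(119488/77407)² + 1/142643)/(-386913 + (-242 + 701)) = (5*(14277382144/5991843649) + 1/142643)/(-386913 + 459) = (71386910720/5991843649 + 1/142643)/(-386454) = (10182849097676609/854694553624307)*(-1/386454) = -10182849097676609/330300129026327937378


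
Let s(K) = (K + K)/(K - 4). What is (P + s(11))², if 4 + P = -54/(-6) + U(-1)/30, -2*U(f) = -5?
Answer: 477481/7056 ≈ 67.670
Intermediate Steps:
U(f) = 5/2 (U(f) = -½*(-5) = 5/2)
s(K) = 2*K/(-4 + K) (s(K) = (2*K)/(-4 + K) = 2*K/(-4 + K))
P = 61/12 (P = -4 + (-54/(-6) + (5/2)/30) = -4 + (-54*(-⅙) + (5/2)*(1/30)) = -4 + (9 + 1/12) = -4 + 109/12 = 61/12 ≈ 5.0833)
(P + s(11))² = (61/12 + 2*11/(-4 + 11))² = (61/12 + 2*11/7)² = (61/12 + 2*11*(⅐))² = (61/12 + 22/7)² = (691/84)² = 477481/7056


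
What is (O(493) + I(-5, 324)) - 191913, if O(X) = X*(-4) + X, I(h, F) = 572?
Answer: -192820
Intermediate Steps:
O(X) = -3*X (O(X) = -4*X + X = -3*X)
(O(493) + I(-5, 324)) - 191913 = (-3*493 + 572) - 191913 = (-1479 + 572) - 191913 = -907 - 191913 = -192820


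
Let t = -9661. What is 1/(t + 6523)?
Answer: -1/3138 ≈ -0.00031867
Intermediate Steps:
1/(t + 6523) = 1/(-9661 + 6523) = 1/(-3138) = -1/3138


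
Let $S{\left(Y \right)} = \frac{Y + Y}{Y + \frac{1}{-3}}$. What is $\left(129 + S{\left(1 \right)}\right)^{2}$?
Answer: $17424$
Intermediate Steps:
$S{\left(Y \right)} = \frac{2 Y}{- \frac{1}{3} + Y}$ ($S{\left(Y \right)} = \frac{2 Y}{Y - \frac{1}{3}} = \frac{2 Y}{- \frac{1}{3} + Y}$)
$\left(129 + S{\left(1 \right)}\right)^{2} = \left(129 + 6 \cdot 1 \frac{1}{-1 + 3 \cdot 1}\right)^{2} = \left(129 + 6 \cdot 1 \frac{1}{-1 + 3}\right)^{2} = \left(129 + 6 \cdot 1 \cdot \frac{1}{2}\right)^{2} = \left(129 + 3\right)^{2} = 132^{2} = 17424$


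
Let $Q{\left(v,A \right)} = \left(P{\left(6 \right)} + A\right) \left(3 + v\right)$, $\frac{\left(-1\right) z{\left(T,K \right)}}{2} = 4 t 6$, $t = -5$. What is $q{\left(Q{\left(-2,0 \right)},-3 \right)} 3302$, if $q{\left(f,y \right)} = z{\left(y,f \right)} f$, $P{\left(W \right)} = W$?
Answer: $4754880$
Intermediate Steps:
$z{\left(T,K \right)} = 240$ ($z{\left(T,K \right)} = - 2 \cdot 4 \left(-5\right) 6 = - 2 \left(\left(-20\right) 6\right) = \left(-2\right) \left(-120\right) = 240$)
$Q{\left(v,A \right)} = \left(3 + v\right) \left(6 + A\right)$ ($Q{\left(v,A \right)} = \left(6 + A\right) \left(3 + v\right) = \left(3 + v\right) \left(6 + A\right)$)
$q{\left(f,y \right)} = 240 f$
$q{\left(Q{\left(-2,0 \right)},-3 \right)} 3302 = 240 \left(18 + 3 \cdot 0 + 6 \left(-2\right) + 0 \left(-2\right)\right) 3302 = 240 \left(18 + 0 - 12 + 0\right) 3302 = 240 \cdot 6 \cdot 3302 = 1440 \cdot 3302 = 4754880$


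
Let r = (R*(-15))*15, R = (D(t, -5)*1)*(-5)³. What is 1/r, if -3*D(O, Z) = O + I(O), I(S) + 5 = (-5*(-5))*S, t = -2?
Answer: 1/534375 ≈ 1.8713e-6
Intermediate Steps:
I(S) = -5 + 25*S (I(S) = -5 + (-5*(-5))*S = -5 + 25*S)
D(O, Z) = 5/3 - 26*O/3 (D(O, Z) = -(O + (-5 + 25*O))/3 = -(-5 + 26*O)/3 = 5/3 - 26*O/3)
R = -2375 (R = ((5/3 - 26/3*(-2))*1)*(-5)³ = ((5/3 + 52/3)*1)*(-125) = (19*1)*(-125) = 19*(-125) = -2375)
r = 534375 (r = -2375*(-15)*15 = 35625*15 = 534375)
1/r = 1/534375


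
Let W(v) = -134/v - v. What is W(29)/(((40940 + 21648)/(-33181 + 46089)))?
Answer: -3146325/453763 ≈ -6.9339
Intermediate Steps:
W(v) = -v - 134/v
W(29)/(((40940 + 21648)/(-33181 + 46089))) = (-1*29 - 134/29)/(((40940 + 21648)/(-33181 + 46089))) = (-29 - 134*1/29)/((62588/12908)) = (-29 - 134/29)/((62588*(1/12908))) = -975/(29*15647/3227) = -975/29*3227/15647 = -3146325/453763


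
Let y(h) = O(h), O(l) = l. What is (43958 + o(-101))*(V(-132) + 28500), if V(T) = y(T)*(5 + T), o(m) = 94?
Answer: 1993969728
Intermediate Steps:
y(h) = h
V(T) = T*(5 + T)
(43958 + o(-101))*(V(-132) + 28500) = (43958 + 94)*(-132*(5 - 132) + 28500) = 44052*(-132*(-127) + 28500) = 44052*(16764 + 28500) = 44052*45264 = 1993969728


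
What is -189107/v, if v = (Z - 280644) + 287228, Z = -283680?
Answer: 9953/14584 ≈ 0.68246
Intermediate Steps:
v = -277096 (v = (-283680 - 280644) + 287228 = -564324 + 287228 = -277096)
-189107/v = -189107/(-277096) = -189107*(-1/277096) = 9953/14584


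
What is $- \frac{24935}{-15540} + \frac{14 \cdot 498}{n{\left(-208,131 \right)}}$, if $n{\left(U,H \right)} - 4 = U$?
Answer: $- \frac{1720969}{52836} \approx -32.572$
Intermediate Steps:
$n{\left(U,H \right)} = 4 + U$
$- \frac{24935}{-15540} + \frac{14 \cdot 498}{n{\left(-208,131 \right)}} = - \frac{24935}{-15540} + \frac{14 \cdot 498}{4 - 208} = \left(-24935\right) \left(- \frac{1}{15540}\right) + \frac{6972}{-204} = \frac{4987}{3108} + 6972 \left(- \frac{1}{204}\right) = \frac{4987}{3108} - \frac{581}{17} = - \frac{1720969}{52836}$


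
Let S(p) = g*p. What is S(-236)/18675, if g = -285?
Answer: 4484/1245 ≈ 3.6016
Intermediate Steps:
S(p) = -285*p
S(-236)/18675 = -285*(-236)/18675 = 67260*(1/18675) = 4484/1245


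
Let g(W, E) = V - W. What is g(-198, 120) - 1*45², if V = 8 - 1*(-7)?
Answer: -1812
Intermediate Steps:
V = 15 (V = 8 + 7 = 15)
g(W, E) = 15 - W
g(-198, 120) - 1*45² = (15 - 1*(-198)) - 1*45² = (15 + 198) - 1*2025 = 213 - 2025 = -1812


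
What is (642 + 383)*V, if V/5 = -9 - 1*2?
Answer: -56375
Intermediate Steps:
V = -55 (V = 5*(-9 - 1*2) = 5*(-9 - 2) = 5*(-11) = -55)
(642 + 383)*V = (642 + 383)*(-55) = 1025*(-55) = -56375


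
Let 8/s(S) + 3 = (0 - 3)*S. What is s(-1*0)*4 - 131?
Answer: -425/3 ≈ -141.67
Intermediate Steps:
s(S) = 8/(-3 - 3*S) (s(S) = 8/(-3 + (0 - 3)*S) = 8/(-3 - 3*S))
s(-1*0)*4 - 131 = -8/(3 + 3*(-1*0))*4 - 131 = -8/(3 + 3*0)*4 - 131 = -8/(3 + 0)*4 - 131 = -8/3*4 - 131 = -32/3 - 131 = -425/3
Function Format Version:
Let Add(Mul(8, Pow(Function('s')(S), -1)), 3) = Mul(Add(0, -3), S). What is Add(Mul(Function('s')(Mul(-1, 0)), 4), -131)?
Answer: Rational(-425, 3) ≈ -141.67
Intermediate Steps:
Function('s')(S) = Mul(8, Pow(Add(-3, Mul(-3, S)), -1)) (Function('s')(S) = Mul(8, Pow(Add(-3, Mul(Add(0, -3), S)), -1)) = Mul(8, Pow(Add(-3, Mul(-3, S)), -1)))
Add(Mul(Function('s')(Mul(-1, 0)), 4), -131) = Add(Mul(Mul(-8, Pow(Add(3, Mul(3, Mul(-1, 0))), -1)), 4), -131) = Add(Mul(Mul(-8, Pow(Add(3, Mul(3, 0)), -1)), 4), -131) = Add(Mul(Mul(-8, Pow(Add(3, 0), -1)), 4), -131) = Add(Mul(Mul(-8, Pow(3, -1)), 4), -131) = Add(Mul(Mul(-8, Rational(1, 3)), 4), -131) = Add(Mul(Rational(-8, 3), 4), -131) = Add(Rational(-32, 3), -131) = Rational(-425, 3)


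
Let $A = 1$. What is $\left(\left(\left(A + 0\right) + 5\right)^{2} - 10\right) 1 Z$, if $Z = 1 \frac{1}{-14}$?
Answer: $- \frac{13}{7} \approx -1.8571$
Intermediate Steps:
$Z = - \frac{1}{14}$ ($Z = 1 \left(- \frac{1}{14}\right) = - \frac{1}{14} \approx -0.071429$)
$\left(\left(\left(A + 0\right) + 5\right)^{2} - 10\right) 1 Z = \left(\left(\left(1 + 0\right) + 5\right)^{2} - 10\right) 1 \left(- \frac{1}{14}\right) = \left(\left(1 + 5\right)^{2} - 10\right) 1 \left(- \frac{1}{14}\right) = \left(6^{2} - 10\right) 1 \left(- \frac{1}{14}\right) = \left(36 - 10\right) 1 \left(- \frac{1}{14}\right) = 26 \cdot 1 \left(- \frac{1}{14}\right) = 26 \left(- \frac{1}{14}\right) = - \frac{13}{7}$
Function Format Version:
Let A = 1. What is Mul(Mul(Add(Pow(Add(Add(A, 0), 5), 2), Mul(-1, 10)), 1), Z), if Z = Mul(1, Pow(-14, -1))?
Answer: Rational(-13, 7) ≈ -1.8571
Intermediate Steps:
Z = Rational(-1, 14) (Z = Mul(1, Rational(-1, 14)) = Rational(-1, 14) ≈ -0.071429)
Mul(Mul(Add(Pow(Add(Add(A, 0), 5), 2), Mul(-1, 10)), 1), Z) = Mul(Mul(Add(Pow(Add(Add(1, 0), 5), 2), Mul(-1, 10)), 1), Rational(-1, 14)) = Mul(Mul(Add(Pow(Add(1, 5), 2), -10), 1), Rational(-1, 14)) = Mul(Mul(Add(Pow(6, 2), -10), 1), Rational(-1, 14)) = Mul(Mul(Add(36, -10), 1), Rational(-1, 14)) = Mul(Mul(26, 1), Rational(-1, 14)) = Mul(26, Rational(-1, 14)) = Rational(-13, 7)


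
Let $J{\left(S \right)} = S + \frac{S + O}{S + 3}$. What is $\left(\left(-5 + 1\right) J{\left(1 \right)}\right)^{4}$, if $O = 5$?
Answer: $10000$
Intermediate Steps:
$J{\left(S \right)} = S + \frac{5 + S}{3 + S}$ ($J{\left(S \right)} = S + \frac{S + 5}{S + 3} = S + \frac{5 + S}{3 + S}$)
$\left(\left(-5 + 1\right) J{\left(1 \right)}\right)^{4} = \left(\left(-5 + 1\right) \frac{5 + 1^{2} + 4 \cdot 1}{3 + 1}\right)^{4} = \left(- 4 \frac{5 + 1 + 4}{4}\right)^{4} = \left(- 4 \cdot \frac{1}{4} \cdot 10\right)^{4} = \left(\left(-4\right) \frac{5}{2}\right)^{4} = \left(-10\right)^{4} = 10000$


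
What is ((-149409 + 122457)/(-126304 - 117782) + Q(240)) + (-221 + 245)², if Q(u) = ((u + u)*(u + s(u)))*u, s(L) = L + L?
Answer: 3374268300748/40681 ≈ 8.2945e+7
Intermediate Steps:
s(L) = 2*L
Q(u) = 6*u³ (Q(u) = ((u + u)*(u + 2*u))*u = ((2*u)*(3*u))*u = (6*u²)*u = 6*u³)
((-149409 + 122457)/(-126304 - 117782) + Q(240)) + (-221 + 245)² = ((-149409 + 122457)/(-126304 - 117782) + 6*240³) + (-221 + 245)² = (-26952/(-244086) + 6*13824000) + 24² = (-26952*(-1/244086) + 82944000) + 576 = (4492/40681 + 82944000) + 576 = 3374244868492/40681 + 576 = 3374268300748/40681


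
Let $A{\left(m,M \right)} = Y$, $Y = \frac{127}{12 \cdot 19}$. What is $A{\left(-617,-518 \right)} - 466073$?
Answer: $- \frac{106264517}{228} \approx -4.6607 \cdot 10^{5}$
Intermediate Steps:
$Y = \frac{127}{228} \approx 0.55702$
$A{\left(m,M \right)} = \frac{127}{228}$
$A{\left(-617,-518 \right)} - 466073 = \frac{127}{228} - 466073 = - \frac{106264517}{228}$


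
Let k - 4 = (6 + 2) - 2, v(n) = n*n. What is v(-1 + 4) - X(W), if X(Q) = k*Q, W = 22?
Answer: -211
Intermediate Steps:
v(n) = n**2
k = 10 (k = 4 + ((6 + 2) - 2) = 4 + (8 - 2) = 4 + 6 = 10)
X(Q) = 10*Q
v(-1 + 4) - X(W) = (-1 + 4)**2 - 10*22 = 3**2 - 1*220 = 9 - 220 = -211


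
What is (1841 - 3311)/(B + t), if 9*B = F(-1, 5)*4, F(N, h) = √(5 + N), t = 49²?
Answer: -13230/21617 ≈ -0.61202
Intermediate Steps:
t = 2401
B = 8/9 (B = (√(5 - 1)*4)/9 = (√4*4)/9 = (2*4)/9 = (⅑)*8 = 8/9 ≈ 0.88889)
(1841 - 3311)/(B + t) = (1841 - 3311)/(8/9 + 2401) = -1470/21617/9 = -1470*9/21617 = -13230/21617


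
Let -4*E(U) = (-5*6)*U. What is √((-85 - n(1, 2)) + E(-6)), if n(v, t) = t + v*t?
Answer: I*√134 ≈ 11.576*I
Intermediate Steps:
n(v, t) = t + t*v
E(U) = 15*U/2 (E(U) = -(-5*6)*U/4 = -(-15)*U/2 = 15*U/2)
√((-85 - n(1, 2)) + E(-6)) = √((-85 - 2*(1 + 1)) + (15/2)*(-6)) = √((-85 - 2*2) - 45) = √((-85 - 1*4) - 45) = √((-85 - 4) - 45) = √(-89 - 45) = √(-134) = I*√134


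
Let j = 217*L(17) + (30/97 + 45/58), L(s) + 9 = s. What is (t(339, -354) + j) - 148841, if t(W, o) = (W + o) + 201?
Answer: -826560189/5626 ≈ -1.4692e+5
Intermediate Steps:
L(s) = -9 + s
t(W, o) = 201 + W + o
j = 9772841/5626 (j = 217*(-9 + 17) + (30/97 + 45/58) = 217*8 + (30*(1/97) + 45*(1/58)) = 1736 + (30/97 + 45/58) = 1736 + 6105/5626 = 9772841/5626 ≈ 1737.1)
(t(339, -354) + j) - 148841 = ((201 + 339 - 354) + 9772841/5626) - 148841 = (186 + 9772841/5626) - 148841 = 10819277/5626 - 148841 = -826560189/5626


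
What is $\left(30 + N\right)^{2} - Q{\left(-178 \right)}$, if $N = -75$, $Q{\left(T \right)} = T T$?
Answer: $-29659$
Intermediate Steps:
$Q{\left(T \right)} = T^{2}$
$\left(30 + N\right)^{2} - Q{\left(-178 \right)} = \left(30 - 75\right)^{2} - \left(-178\right)^{2} = \left(-45\right)^{2} - 31684 = 2025 - 31684 = -29659$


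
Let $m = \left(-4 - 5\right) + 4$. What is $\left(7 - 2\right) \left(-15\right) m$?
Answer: $375$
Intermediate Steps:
$m = -5$ ($m = \left(-4 - 5\right) + 4 = -9 + 4 = -5$)
$\left(7 - 2\right) \left(-15\right) m = \left(7 - 2\right) \left(-15\right) \left(-5\right) = 5 \left(-15\right) \left(-5\right) = \left(-75\right) \left(-5\right) = 375$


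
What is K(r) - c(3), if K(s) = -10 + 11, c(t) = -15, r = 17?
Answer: 16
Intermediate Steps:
K(s) = 1
K(r) - c(3) = 1 - 1*(-15) = 1 + 15 = 16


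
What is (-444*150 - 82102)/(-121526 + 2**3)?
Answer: 74351/60759 ≈ 1.2237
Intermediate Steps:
(-444*150 - 82102)/(-121526 + 2**3) = (-66600 - 82102)/(-121526 + 8) = -148702/(-121518) = -148702*(-1/121518) = 74351/60759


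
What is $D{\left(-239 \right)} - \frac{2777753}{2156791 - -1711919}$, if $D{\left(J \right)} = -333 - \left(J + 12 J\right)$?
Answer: $\frac{10729023787}{3868710} \approx 2773.3$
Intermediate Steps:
$D{\left(J \right)} = -333 - 13 J$
$D{\left(-239 \right)} - \frac{2777753}{2156791 - -1711919} = \left(-333 - -3107\right) - \frac{2777753}{2156791 - -1711919} = \left(-333 + 3107\right) - \frac{2777753}{2156791 + 1711919} = 2774 - \frac{2777753}{3868710} = \frac{10729023787}{3868710}$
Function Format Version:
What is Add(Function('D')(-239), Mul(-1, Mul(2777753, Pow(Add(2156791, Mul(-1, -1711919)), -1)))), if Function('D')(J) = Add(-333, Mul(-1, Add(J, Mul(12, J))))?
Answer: Rational(10729023787, 3868710) ≈ 2773.3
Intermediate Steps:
Function('D')(J) = Add(-333, Mul(-13, J)) (Function('D')(J) = Add(-333, Mul(-1, Mul(13, J))) = Add(-333, Mul(-13, J)))
Add(Function('D')(-239), Mul(-1, Mul(2777753, Pow(Add(2156791, Mul(-1, -1711919)), -1)))) = Add(Add(-333, Mul(-13, -239)), Mul(-1, Mul(2777753, Pow(Add(2156791, Mul(-1, -1711919)), -1)))) = Add(Add(-333, 3107), Mul(-1, Mul(2777753, Pow(Add(2156791, 1711919), -1)))) = Add(2774, Mul(-1, Mul(2777753, Pow(3868710, -1)))) = Add(2774, Mul(-1, Mul(2777753, Rational(1, 3868710)))) = Add(2774, Mul(-1, Rational(2777753, 3868710))) = Add(2774, Rational(-2777753, 3868710)) = Rational(10729023787, 3868710)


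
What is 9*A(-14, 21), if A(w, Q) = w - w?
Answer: 0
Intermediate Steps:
A(w, Q) = 0
9*A(-14, 21) = 9*0 = 0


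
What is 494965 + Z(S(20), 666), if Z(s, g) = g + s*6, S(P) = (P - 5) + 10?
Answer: 495781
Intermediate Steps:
S(P) = 5 + P (S(P) = (-5 + P) + 10 = 5 + P)
Z(s, g) = g + 6*s
494965 + Z(S(20), 666) = 494965 + (666 + 6*(5 + 20)) = 494965 + (666 + 6*25) = 494965 + (666 + 150) = 494965 + 816 = 495781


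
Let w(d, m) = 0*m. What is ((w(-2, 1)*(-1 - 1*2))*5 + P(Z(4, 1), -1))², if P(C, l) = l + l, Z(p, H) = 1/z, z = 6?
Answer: 4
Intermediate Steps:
Z(p, H) = ⅙ (Z(p, H) = 1/6 = ⅙)
w(d, m) = 0
P(C, l) = 2*l
((w(-2, 1)*(-1 - 1*2))*5 + P(Z(4, 1), -1))² = ((0*(-1 - 1*2))*5 + 2*(-1))² = ((0*(-1 - 2))*5 - 2)² = ((0*(-3))*5 - 2)² = (0*5 - 2)² = (0 - 2)² = (-2)² = 4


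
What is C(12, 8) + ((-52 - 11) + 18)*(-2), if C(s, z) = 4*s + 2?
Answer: 140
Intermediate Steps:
C(s, z) = 2 + 4*s
C(12, 8) + ((-52 - 11) + 18)*(-2) = (2 + 4*12) + ((-52 - 11) + 18)*(-2) = (2 + 48) + (-63 + 18)*(-2) = 50 - 45*(-2) = 50 + 90 = 140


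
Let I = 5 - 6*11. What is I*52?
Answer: -3172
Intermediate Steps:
I = -61 (I = 5 - 66 = -61)
I*52 = -61*52 = -3172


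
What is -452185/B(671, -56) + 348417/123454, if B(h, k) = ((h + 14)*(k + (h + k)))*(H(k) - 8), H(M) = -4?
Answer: 165679319365/56726866092 ≈ 2.9207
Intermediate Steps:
B(h, k) = -12*(14 + h)*(h + 2*k) (B(h, k) = ((h + 14)*(k + (h + k)))*(-4 - 8) = ((14 + h)*(h + 2*k))*(-12) = -12*(14 + h)*(h + 2*k))
-452185/B(671, -56) + 348417/123454 = -452185/(-336*(-56) - 168*671 - 12*671**2 - 24*671*(-56)) + 348417/123454 = -452185/(18816 - 112728 - 12*450241 + 901824) + 348417*(1/123454) = -452185/(18816 - 112728 - 5402892 + 901824) + 348417/123454 = -452185/(-4594980) + 348417/123454 = -452185*(-1/4594980) + 348417/123454 = 90437/918996 + 348417/123454 = 165679319365/56726866092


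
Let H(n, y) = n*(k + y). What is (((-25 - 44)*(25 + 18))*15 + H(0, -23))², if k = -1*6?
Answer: 1980695025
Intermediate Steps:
k = -6
H(n, y) = n*(-6 + y)
(((-25 - 44)*(25 + 18))*15 + H(0, -23))² = (((-25 - 44)*(25 + 18))*15 + 0*(-6 - 23))² = (-69*43*15 + 0*(-29))² = (-2967*15 + 0)² = (-44505 + 0)² = (-44505)² = 1980695025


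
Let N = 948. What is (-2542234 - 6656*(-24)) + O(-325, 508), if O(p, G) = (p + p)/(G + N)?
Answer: -133419465/56 ≈ -2.3825e+6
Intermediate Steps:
O(p, G) = 2*p/(948 + G) (O(p, G) = (p + p)/(G + 948) = (2*p)/(948 + G) = 2*p/(948 + G))
(-2542234 - 6656*(-24)) + O(-325, 508) = (-2542234 - 6656*(-24)) + 2*(-325)/(948 + 508) = (-2542234 + 159744) + 2*(-325)/1456 = -2382490 + 2*(-325)*(1/1456) = -2382490 - 25/56 = -133419465/56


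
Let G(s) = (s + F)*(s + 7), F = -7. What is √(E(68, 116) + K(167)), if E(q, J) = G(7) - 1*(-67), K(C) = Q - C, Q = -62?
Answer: 9*I*√2 ≈ 12.728*I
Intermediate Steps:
G(s) = (-7 + s)*(7 + s) (G(s) = (s - 7)*(s + 7) = (-7 + s)*(7 + s))
K(C) = -62 - C
E(q, J) = 67 (E(q, J) = (-49 + 7²) - 1*(-67) = (-49 + 49) + 67 = 0 + 67 = 67)
√(E(68, 116) + K(167)) = √(67 + (-62 - 1*167)) = √(67 + (-62 - 167)) = √(67 - 229) = √(-162) = 9*I*√2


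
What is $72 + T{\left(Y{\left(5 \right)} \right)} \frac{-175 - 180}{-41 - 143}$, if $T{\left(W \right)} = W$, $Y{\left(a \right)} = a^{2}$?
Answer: $\frac{22123}{184} \approx 120.23$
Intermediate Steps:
$72 + T{\left(Y{\left(5 \right)} \right)} \frac{-175 - 180}{-41 - 143} = 72 + 5^{2} \frac{-175 - 180}{-41 - 143} = 72 + 25 \left(- \frac{355}{-184}\right) = 72 + 25 \left(\left(-355\right) \left(- \frac{1}{184}\right)\right) = 72 + 25 \cdot \frac{355}{184} = 72 + \frac{8875}{184} = \frac{22123}{184}$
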